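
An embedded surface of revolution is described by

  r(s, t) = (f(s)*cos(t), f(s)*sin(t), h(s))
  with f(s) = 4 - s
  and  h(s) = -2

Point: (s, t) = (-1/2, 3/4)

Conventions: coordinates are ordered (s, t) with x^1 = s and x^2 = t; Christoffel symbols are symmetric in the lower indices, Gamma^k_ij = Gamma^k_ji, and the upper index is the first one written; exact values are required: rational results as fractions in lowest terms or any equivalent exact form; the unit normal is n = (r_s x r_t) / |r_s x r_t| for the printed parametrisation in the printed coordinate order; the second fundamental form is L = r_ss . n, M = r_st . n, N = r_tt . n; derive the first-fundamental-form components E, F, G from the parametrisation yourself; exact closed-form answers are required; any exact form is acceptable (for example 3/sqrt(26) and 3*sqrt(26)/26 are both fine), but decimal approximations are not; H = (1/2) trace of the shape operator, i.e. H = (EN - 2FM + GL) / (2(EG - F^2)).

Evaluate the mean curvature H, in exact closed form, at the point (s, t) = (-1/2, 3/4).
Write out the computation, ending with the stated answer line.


f = 9/2, f' = -1, f'' = 0, h' = 0, h'' = 0
E = 1, F = 0, G = 81/4; answer radicand W^2 = 1
unnormalised second-form numerators: l = 0, m = 0, n = 0; L = l/sqrt(1), and similarly M = m/sqrt(W^2), N = n/sqrt(W^2)
H = (E*n - 2*F*m + G*l) / (2*(EG - F^2)*sqrt(W^2)); E*n - 2*F*m + G*l = 0, EG - F^2 = 81/4, so H = (0)/sqrt(1)

Answer: H = 0


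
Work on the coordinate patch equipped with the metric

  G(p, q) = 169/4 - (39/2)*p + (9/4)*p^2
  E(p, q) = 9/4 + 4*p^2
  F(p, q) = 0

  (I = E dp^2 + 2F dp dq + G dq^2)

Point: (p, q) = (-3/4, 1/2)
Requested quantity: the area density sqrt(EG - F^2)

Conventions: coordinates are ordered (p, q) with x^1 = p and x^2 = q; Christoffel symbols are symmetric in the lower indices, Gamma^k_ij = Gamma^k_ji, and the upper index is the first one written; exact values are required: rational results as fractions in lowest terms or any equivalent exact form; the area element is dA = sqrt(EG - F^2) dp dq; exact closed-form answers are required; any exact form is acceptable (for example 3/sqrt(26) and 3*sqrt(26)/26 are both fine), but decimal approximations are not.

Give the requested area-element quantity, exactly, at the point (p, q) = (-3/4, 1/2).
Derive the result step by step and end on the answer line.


E = 9/2, F = 0, G = 3721/64; EG - F^2 = 33489/128

Answer: sqrt(EG - F^2) = 183*sqrt(2)/16


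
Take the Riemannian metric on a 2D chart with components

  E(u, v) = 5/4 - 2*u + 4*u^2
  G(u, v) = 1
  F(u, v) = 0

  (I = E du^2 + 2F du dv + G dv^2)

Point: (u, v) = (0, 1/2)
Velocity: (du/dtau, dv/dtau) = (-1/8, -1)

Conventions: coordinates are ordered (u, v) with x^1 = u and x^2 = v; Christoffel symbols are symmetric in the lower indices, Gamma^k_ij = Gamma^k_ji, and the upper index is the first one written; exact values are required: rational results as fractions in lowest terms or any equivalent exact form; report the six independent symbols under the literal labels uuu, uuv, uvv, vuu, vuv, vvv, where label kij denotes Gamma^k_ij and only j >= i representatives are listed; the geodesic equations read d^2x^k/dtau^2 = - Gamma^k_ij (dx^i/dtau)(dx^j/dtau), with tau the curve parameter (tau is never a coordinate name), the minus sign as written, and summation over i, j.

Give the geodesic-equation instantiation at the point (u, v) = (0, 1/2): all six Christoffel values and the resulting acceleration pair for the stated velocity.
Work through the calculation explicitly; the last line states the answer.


E = 5/4, F = 0, G = 1 at the point
E_u = -2, E_v = 0, F_u = 0, F_v = 0, G_u = 0, G_v = 0
EG - F^2 = 5/4;  g^inv = (4/5) * [[1, 0], [0, 5/4]]
first-kind symbols [ij,l] = (1/2)(d_i g_jl + d_j g_il - d_l g_ij): [uu,u] = E_u/2 = -1, [uu,v] = F_u - E_v/2 = 0, [uv,u] = E_v/2 = 0, [uv,v] = G_u/2 = 0, [vv,u] = F_v - G_u/2 = 0, [vv,v] = G_v/2 = 0
Gamma^u_ij = (G*[ij,u] - F*[ij,v])/(EG - F^2), Gamma^v_ij = (E*[ij,v] - F*[ij,u])/(EG - F^2)
Gamma_uuu = -4/5, Gamma_uuv = 0, Gamma_uvv = 0, Gamma_vuu = 0, Gamma_vuv = 0, Gamma_vvv = 0
d^2u/dtau^2 = -(Gamma_uuu*(-1/8)^2 + 2*Gamma_uuv*(-1/8)*(-1) + Gamma_uvv*(-1)^2) = 1/80
d^2v/dtau^2 = -(Gamma_vuu*(-1/8)^2 + 2*Gamma_vuv*(-1/8)*(-1) + Gamma_vvv*(-1)^2) = 0

Answer: Gamma_uuu = -4/5, Gamma_uuv = 0, Gamma_uvv = 0, Gamma_vuu = 0, Gamma_vuv = 0, Gamma_vvv = 0; accelerations (d^2u/dtau^2, d^2v/dtau^2) = (1/80, 0)


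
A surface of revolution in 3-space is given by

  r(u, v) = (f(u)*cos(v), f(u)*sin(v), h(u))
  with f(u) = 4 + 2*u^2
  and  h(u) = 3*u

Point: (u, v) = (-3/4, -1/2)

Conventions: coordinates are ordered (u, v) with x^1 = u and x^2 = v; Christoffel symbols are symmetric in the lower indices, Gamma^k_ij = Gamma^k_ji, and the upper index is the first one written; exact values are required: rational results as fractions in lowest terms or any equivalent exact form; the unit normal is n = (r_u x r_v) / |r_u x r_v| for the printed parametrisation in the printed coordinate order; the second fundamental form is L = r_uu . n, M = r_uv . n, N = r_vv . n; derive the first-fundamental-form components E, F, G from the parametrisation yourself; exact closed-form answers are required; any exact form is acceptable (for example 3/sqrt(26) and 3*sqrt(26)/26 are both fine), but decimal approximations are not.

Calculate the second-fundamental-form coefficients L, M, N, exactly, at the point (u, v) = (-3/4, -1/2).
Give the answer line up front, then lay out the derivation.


Answer: L = -2*sqrt(2), M = 0, N = 41*sqrt(2)/16

f = 41/8, f' = -3, f'' = 4, h' = 3, h'' = 0
E = 18, F = 0, G = 1681/64; answer radicand W^2 = 18
unnormalised second-form numerators: l = -12, m = 0, n = 123/8; L = l/sqrt(18), and similarly M = m/sqrt(W^2), N = n/sqrt(W^2)


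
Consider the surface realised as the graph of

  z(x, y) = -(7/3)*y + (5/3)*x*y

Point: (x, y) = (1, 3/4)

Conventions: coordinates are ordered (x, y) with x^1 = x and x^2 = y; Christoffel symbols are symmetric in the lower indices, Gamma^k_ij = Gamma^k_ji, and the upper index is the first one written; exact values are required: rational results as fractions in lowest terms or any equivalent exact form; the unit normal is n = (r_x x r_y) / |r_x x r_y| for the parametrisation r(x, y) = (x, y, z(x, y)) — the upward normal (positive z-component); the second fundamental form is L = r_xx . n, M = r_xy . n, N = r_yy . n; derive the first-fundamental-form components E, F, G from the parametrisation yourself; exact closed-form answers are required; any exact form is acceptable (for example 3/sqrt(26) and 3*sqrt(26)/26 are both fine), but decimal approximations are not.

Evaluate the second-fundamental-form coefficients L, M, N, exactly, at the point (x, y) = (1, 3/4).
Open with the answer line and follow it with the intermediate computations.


Answer: L = 0, M = 20*sqrt(433)/433, N = 0

z_x = 5/4, z_y = -2/3, z_xx = 0, z_xy = 5/3, z_yy = 0
E = 41/16, F = -5/6, G = 13/9; answer radicand W^2 = 433/144
unnormalised second-form numerators: l = 0, m = 5/3, n = 0; L = l/sqrt(433/144), and similarly M = m/sqrt(W^2), N = n/sqrt(W^2)


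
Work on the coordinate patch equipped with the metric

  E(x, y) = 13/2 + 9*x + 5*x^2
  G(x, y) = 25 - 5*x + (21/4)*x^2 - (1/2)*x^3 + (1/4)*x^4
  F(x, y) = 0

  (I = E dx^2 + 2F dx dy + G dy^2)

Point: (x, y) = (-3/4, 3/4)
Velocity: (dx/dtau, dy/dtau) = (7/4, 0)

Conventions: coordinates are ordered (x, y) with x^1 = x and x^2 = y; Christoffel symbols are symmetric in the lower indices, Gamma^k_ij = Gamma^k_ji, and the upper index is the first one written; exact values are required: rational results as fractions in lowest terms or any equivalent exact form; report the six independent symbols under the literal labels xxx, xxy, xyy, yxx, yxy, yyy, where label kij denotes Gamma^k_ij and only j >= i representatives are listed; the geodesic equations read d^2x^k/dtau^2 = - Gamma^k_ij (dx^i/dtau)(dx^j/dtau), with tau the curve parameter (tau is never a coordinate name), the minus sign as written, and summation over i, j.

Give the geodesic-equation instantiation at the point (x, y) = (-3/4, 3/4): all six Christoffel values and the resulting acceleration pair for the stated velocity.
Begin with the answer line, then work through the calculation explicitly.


Answer: Gamma_xxx = 12/41, Gamma_xxy = 0, Gamma_xyy = 905/328, Gamma_yxx = 0, Gamma_yxy = -40/181, Gamma_yyy = 0; accelerations (d^2x/dtau^2, d^2y/dtau^2) = (-147/164, 0)

E = 41/16, F = 0, G = 32761/1024 at the point
E_x = 3/2, E_y = 0, F_x = 0, F_y = 0, G_x = -905/64, G_y = 0
EG - F^2 = 1343201/16384;  g^inv = (16384/1343201) * [[32761/1024, 0], [0, 41/16]]
first-kind symbols [ij,l] = (1/2)(d_i g_jl + d_j g_il - d_l g_ij): [xx,x] = E_x/2 = 3/4, [xx,y] = F_x - E_y/2 = 0, [xy,x] = E_y/2 = 0, [xy,y] = G_x/2 = -905/128, [yy,x] = F_y - G_x/2 = 905/128, [yy,y] = G_y/2 = 0
Gamma^x_ij = (G*[ij,x] - F*[ij,y])/(EG - F^2), Gamma^y_ij = (E*[ij,y] - F*[ij,x])/(EG - F^2)
Gamma_xxx = 12/41, Gamma_xxy = 0, Gamma_xyy = 905/328, Gamma_yxx = 0, Gamma_yxy = -40/181, Gamma_yyy = 0
d^2x/dtau^2 = -(Gamma_xxx*(7/4)^2 + 2*Gamma_xxy*(7/4)*(0) + Gamma_xyy*(0)^2) = -147/164
d^2y/dtau^2 = -(Gamma_yxx*(7/4)^2 + 2*Gamma_yxy*(7/4)*(0) + Gamma_yyy*(0)^2) = 0


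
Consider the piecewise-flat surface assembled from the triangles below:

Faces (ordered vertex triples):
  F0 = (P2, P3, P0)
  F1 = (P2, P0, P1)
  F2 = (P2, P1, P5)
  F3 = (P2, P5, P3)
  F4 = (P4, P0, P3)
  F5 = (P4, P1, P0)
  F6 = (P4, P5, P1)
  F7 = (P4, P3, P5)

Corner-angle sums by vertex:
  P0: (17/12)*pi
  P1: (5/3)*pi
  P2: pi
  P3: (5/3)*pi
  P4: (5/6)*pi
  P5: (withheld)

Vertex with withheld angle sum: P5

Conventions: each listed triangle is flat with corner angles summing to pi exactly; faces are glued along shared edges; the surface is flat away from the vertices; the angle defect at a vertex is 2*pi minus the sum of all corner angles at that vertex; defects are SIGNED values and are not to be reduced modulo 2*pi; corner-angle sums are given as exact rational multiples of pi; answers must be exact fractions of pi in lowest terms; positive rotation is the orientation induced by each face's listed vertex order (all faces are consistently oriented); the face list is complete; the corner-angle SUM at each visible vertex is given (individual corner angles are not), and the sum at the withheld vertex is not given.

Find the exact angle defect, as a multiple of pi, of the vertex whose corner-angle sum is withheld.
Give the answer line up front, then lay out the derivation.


Answer: defect(P5) = (7/12)*pi

V = 6, E = 12, F = 8; chi = V - E + F = 2
Gauss-Bonnet: total defect = 2*pi*chi = 4*pi; visible defects sum to (41/12)*pi


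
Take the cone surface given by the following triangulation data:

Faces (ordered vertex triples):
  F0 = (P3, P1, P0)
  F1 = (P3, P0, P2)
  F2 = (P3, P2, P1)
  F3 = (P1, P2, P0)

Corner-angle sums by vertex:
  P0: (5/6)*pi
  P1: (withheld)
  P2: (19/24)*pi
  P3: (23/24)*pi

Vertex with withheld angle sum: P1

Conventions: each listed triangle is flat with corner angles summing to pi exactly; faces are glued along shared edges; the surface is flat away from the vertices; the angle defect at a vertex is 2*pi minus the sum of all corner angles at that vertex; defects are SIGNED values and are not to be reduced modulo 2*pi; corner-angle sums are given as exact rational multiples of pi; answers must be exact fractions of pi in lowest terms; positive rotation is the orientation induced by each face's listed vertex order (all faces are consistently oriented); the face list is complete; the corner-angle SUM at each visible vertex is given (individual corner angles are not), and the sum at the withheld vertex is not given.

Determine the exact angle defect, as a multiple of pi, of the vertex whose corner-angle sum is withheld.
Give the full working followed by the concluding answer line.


V = 4, E = 6, F = 4; chi = V - E + F = 2
Gauss-Bonnet: total defect = 2*pi*chi = 4*pi; visible defects sum to (41/12)*pi

Answer: defect(P1) = (7/12)*pi


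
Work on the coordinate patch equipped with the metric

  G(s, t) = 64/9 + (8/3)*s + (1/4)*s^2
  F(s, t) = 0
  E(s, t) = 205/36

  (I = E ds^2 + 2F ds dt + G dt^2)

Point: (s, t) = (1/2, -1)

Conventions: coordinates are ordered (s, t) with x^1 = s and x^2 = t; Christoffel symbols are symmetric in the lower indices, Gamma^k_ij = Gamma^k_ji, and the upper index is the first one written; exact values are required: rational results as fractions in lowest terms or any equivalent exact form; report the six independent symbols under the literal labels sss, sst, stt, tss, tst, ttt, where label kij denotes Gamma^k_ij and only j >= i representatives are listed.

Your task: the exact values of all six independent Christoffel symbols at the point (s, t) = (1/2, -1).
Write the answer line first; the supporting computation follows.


Answer: Gamma_sss = 0, Gamma_sst = 0, Gamma_stt = -21/82, Gamma_tss = 0, Gamma_tst = 6/35, Gamma_ttt = 0

E = 205/36, F = 0, G = 1225/144 at the point
E_s = 0, E_t = 0, F_s = 0, F_t = 0, G_s = 35/12, G_t = 0
EG - F^2 = 251125/5184;  g^inv = (5184/251125) * [[1225/144, 0], [0, 205/36]]
first-kind symbols [ij,l] = (1/2)(d_i g_jl + d_j g_il - d_l g_ij): [ss,s] = E_s/2 = 0, [ss,t] = F_s - E_t/2 = 0, [st,s] = E_t/2 = 0, [st,t] = G_s/2 = 35/24, [tt,s] = F_t - G_s/2 = -35/24, [tt,t] = G_t/2 = 0
Gamma^s_ij = (G*[ij,s] - F*[ij,t])/(EG - F^2), Gamma^t_ij = (E*[ij,t] - F*[ij,s])/(EG - F^2)


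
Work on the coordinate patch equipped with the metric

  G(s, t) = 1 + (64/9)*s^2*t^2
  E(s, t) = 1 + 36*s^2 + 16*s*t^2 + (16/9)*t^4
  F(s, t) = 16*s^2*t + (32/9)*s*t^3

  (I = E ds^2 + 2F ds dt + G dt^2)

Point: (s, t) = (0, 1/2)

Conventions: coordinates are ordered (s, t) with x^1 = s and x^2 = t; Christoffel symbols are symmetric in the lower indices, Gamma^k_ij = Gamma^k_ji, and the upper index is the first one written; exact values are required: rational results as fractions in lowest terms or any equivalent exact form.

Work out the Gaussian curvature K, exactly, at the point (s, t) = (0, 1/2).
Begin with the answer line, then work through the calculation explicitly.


Answer: K = -36/25

E = 10/9, F = 0, G = 1, EG - F^2 = 10/9 at the point
E_s = 4, E_t = 8/9, F_s = 4/9, F_t = 0, G_s = 0, G_t = 0
E_tt = 16/3, F_st = 8/3, G_ss = 32/9
Using the Brioschi determinant formula for K from the metric derivatives:
M1 = [[-E_tt/2 + F_st - G_ss/2, E_s/2, F_s - E_t/2], [F_t - G_s/2, E, F], [G_t/2, F, G]] = [[-16/9, 2, 0], [0, 10/9, 0], [0, 0, 1]]; det M1 = -160/81
M2 = [[0, E_t/2, G_s/2], [E_t/2, E, F], [G_s/2, F, G]] = [[0, 4/9, 0], [4/9, 10/9, 0], [0, 0, 1]]; det M2 = -16/81
det M1 - det M2 = -16/9; K = -16/9 / (10/9)^2 = -36/25


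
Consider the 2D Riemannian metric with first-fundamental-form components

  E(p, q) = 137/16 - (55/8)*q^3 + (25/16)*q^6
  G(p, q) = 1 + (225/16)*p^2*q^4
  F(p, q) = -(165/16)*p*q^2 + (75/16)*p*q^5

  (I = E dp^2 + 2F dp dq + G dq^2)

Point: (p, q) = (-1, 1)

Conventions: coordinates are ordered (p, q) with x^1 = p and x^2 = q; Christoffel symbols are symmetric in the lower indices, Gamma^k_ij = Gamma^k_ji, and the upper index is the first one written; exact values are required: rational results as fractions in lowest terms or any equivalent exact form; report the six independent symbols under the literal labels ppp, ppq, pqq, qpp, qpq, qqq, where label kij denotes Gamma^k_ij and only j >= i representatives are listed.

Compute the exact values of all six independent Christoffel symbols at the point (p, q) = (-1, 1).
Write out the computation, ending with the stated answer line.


E = 13/4, F = 45/8, G = 241/16 at the point
E_p = 0, E_q = -45/4, F_p = -45/8, F_q = -45/16, G_p = -225/8, G_q = 225/4
EG - F^2 = 277/16;  g^inv = (16/277) * [[241/16, -45/8], [-45/8, 13/4]]
first-kind symbols [ij,l] = (1/2)(d_i g_jl + d_j g_il - d_l g_ij): [pp,p] = E_p/2 = 0, [pp,q] = F_p - E_q/2 = 0, [pq,p] = E_q/2 = -45/8, [pq,q] = G_p/2 = -225/16, [qq,p] = F_q - G_p/2 = 45/4, [qq,q] = G_q/2 = 225/8
Gamma^p_ij = (G*[ij,p] - F*[ij,q])/(EG - F^2), Gamma^q_ij = (E*[ij,q] - F*[ij,p])/(EG - F^2)

Answer: Gamma_ppp = 0, Gamma_ppq = -90/277, Gamma_pqq = 180/277, Gamma_qpp = 0, Gamma_qpq = -225/277, Gamma_qqq = 450/277


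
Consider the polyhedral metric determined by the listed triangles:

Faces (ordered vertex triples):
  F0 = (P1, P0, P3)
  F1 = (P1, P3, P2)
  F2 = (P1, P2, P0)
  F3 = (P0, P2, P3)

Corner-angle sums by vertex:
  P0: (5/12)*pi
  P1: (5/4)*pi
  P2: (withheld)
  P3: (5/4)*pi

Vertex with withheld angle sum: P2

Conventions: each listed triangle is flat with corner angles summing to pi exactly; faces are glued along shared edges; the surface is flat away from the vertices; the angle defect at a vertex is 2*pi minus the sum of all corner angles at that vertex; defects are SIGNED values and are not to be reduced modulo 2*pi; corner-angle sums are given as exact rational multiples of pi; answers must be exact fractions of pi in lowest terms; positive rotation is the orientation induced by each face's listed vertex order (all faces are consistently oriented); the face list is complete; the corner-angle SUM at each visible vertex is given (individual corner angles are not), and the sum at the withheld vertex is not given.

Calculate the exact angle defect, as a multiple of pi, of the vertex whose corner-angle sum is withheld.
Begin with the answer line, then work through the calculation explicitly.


Answer: defect(P2) = (11/12)*pi

V = 4, E = 6, F = 4; chi = V - E + F = 2
Gauss-Bonnet: total defect = 2*pi*chi = 4*pi; visible defects sum to (37/12)*pi


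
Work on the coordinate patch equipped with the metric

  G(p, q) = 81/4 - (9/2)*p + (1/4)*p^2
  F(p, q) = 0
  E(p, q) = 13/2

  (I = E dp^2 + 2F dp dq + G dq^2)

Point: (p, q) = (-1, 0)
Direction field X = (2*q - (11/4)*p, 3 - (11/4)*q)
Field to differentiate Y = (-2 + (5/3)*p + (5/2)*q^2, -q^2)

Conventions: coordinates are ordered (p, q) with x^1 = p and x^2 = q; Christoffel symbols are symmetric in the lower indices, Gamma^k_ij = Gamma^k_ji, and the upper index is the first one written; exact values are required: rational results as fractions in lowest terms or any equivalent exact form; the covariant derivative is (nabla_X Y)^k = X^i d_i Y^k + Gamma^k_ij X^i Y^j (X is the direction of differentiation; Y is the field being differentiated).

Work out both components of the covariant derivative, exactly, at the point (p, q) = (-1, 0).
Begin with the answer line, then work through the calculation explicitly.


Answer: (nabla_X Y)^p = 55/12, (nabla_X Y)^q = 11/10

E = 13/2, F = 0, G = 25 at the point
E_p = 0, E_q = 0, F_p = 0, F_q = 0, G_p = -5, G_q = 0
EG - F^2 = 325/2;  g^inv = (2/325) * [[25, 0], [0, 13/2]]
first-kind symbols [ij,l] = (1/2)(d_i g_jl + d_j g_il - d_l g_ij): [pp,p] = E_p/2 = 0, [pp,q] = F_p - E_q/2 = 0, [pq,p] = E_q/2 = 0, [pq,q] = G_p/2 = -5/2, [qq,p] = F_q - G_p/2 = 5/2, [qq,q] = G_q/2 = 0
Gamma^p_ij = (G*[ij,p] - F*[ij,q])/(EG - F^2), Gamma^q_ij = (E*[ij,q] - F*[ij,p])/(EG - F^2)
Gamma_ppp = 0, Gamma_ppq = 0, Gamma_pqq = 5/13, Gamma_qpp = 0, Gamma_qpq = -1/10, Gamma_qqq = 0
X = (11/4, 3), Y = (-11/3, 0) at the point


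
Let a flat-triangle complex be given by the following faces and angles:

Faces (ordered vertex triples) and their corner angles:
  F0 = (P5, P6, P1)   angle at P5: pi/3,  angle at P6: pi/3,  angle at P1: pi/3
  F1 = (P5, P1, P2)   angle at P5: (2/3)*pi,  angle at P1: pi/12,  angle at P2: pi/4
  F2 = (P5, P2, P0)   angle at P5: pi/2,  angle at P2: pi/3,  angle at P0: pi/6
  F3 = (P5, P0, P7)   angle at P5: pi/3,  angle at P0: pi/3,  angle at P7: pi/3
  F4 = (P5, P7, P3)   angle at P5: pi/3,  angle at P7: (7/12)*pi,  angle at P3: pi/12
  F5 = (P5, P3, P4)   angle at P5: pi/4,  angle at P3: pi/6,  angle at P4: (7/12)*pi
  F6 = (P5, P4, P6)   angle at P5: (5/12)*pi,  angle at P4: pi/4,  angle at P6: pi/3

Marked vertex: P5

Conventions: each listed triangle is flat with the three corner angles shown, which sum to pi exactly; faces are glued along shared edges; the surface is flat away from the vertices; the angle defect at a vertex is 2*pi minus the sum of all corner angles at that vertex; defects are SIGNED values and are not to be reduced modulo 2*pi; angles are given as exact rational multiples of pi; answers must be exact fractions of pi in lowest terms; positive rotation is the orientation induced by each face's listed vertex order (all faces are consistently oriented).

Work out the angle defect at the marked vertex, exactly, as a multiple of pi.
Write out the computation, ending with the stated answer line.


Sum of corner angles at P5: (17/6)*pi
defect = 2*pi - (17/6)*pi

Answer: defect(P5) = (-5/6)*pi


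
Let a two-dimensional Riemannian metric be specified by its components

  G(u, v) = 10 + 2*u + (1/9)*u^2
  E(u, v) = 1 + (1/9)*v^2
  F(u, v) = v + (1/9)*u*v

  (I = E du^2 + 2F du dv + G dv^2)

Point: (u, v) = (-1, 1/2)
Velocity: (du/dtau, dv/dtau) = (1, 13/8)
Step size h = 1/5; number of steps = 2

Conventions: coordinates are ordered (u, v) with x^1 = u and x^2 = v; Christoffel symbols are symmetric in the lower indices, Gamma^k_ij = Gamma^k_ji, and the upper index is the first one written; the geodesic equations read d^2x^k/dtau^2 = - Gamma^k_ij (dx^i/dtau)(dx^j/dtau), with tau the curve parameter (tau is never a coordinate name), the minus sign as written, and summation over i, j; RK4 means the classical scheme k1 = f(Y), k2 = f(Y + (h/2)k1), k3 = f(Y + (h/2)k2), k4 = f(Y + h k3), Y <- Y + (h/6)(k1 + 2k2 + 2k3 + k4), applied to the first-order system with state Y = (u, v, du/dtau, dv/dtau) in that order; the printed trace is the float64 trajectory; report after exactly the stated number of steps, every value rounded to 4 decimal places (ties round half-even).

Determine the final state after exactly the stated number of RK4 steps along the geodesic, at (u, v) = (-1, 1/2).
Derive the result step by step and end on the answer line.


f(Y) = (du/dtau, dv/dtau, -Gamma^u_ij Y'^i Y'^j, -Gamma^v_ij Y'^i Y'^j) with the Gammas evaluated at the stage position; h = 0.200000; intermediate values shown to 6 dp
step 0: u = -1.0000, v = 0.5000, du/dtau = 1.0000, dv/dtau = 1.6250
step 1:
  k1: at (u, v) = (-1.000000, 0.500000), (du/dtau, dv/dtau) = (1.000000, 1.625000); Gamma_uuu = 0.000000, Gamma_uuv = 0.006826, Gamma_uvv = 0.000000, Gamma_vuu = 0.000000, Gamma_vuv = 0.109215, Gamma_vvv = 0.000000; k1 = (1.000000, 1.625000, -0.022184, -0.354949)
  k2: at (u, v) = (-0.900000, 0.662500), (du/dtau, dv/dtau) = (0.997782, 1.589505); Gamma_uuu = 0.000000, Gamma_uuv = 0.008828, Gamma_uvv = 0.000000, Gamma_vuu = 0.000000, Gamma_vuv = 0.107930, Gamma_vvv = 0.000000; k2 = (0.997782, 1.589505, -0.028001, -0.342348)
  k3: at (u, v) = (-0.900222, 0.658951), (du/dtau, dv/dtau) = (0.997200, 1.590765); Gamma_uuu = 0.000000, Gamma_uuv = 0.008781, Gamma_uvv = 0.000000, Gamma_vuu = 0.000000, Gamma_vuv = 0.107939, Gamma_vvv = 0.000000; k3 = (0.997200, 1.590765, -0.027860, -0.342448)
  k4: at (u, v) = (-0.800560, 0.818153), (du/dtau, dv/dtau) = (0.994428, 1.556510); Gamma_uuu = 0.000000, Gamma_uuv = 0.010639, Gamma_uvv = 0.000000, Gamma_vuu = 0.000000, Gamma_vuv = 0.106624, Gamma_vvv = 0.000000; k4 = (0.994428, 1.556510, -0.032935, -0.330075)
  Y <- Y + (h/6)(k1 + 2k2 + 2k3 + k4): u = -0.8005, v = 0.8181, du/dtau = 0.9944, dv/dtau = 1.5565
step 2:
  k1: at (u, v) = (-0.800520, 0.818068), (du/dtau, dv/dtau) = (0.994439, 1.556513); Gamma_uuu = 0.000000, Gamma_uuv = 0.010638, Gamma_uvv = 0.000000, Gamma_vuu = 0.000000, Gamma_vuv = 0.106624, Gamma_vvv = 0.000000; k1 = (0.994439, 1.556513, -0.032932, -0.330078)
  k2: at (u, v) = (-0.701076, 0.973720), (du/dtau, dv/dtau) = (0.991145, 1.523505); Gamma_uuu = 0.000000, Gamma_uuv = 0.012354, Gamma_uvv = 0.000000, Gamma_vuu = 0.000000, Gamma_vuv = 0.105289, Gamma_vvv = 0.000000; k2 = (0.991145, 1.523505, -0.037308, -0.317977)
  k3: at (u, v) = (-0.701406, 0.970419), (du/dtau, dv/dtau) = (0.990708, 1.524715); Gamma_uuu = 0.000000, Gamma_uuv = 0.012314, Gamma_uvv = 0.000000, Gamma_vuu = 0.000000, Gamma_vuv = 0.105301, Gamma_vvv = 0.000000; k3 = (0.990708, 1.524715, -0.037201, -0.318124)
  k4: at (u, v) = (-0.602379, 1.123011), (du/dtau, dv/dtau) = (0.986999, 1.492888); Gamma_uuu = 0.000000, Gamma_uuv = 0.013902, Gamma_uvv = 0.000000, Gamma_vuu = 0.000000, Gamma_vuv = 0.103955, Gamma_vvv = 0.000000; k4 = (0.986999, 1.492888, -0.040968, -0.306351)
  Y <- Y + (h/6)(k1 + 2k2 + 2k3 + k4): u = -0.6023, v = 1.1229, du/dtau = 0.9870, dv/dtau = 1.4929

Answer: u = -0.6023, v = 1.1229, du/dtau = 0.9870, dv/dtau = 1.4929


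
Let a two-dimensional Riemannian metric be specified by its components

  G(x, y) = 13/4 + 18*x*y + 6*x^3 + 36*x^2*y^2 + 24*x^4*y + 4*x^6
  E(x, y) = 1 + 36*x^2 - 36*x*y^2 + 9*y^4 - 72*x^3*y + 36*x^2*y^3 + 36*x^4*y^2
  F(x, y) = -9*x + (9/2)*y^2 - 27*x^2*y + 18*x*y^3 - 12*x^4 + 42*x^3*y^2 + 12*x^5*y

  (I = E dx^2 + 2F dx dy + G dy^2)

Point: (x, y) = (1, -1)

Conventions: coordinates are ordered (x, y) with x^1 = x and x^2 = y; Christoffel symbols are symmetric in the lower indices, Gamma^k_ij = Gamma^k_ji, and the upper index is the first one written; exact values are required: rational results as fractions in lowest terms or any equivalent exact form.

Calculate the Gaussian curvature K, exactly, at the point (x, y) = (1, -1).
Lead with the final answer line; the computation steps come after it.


Answer: K = -1728/124609

E = 82, F = 45/2, G = 29/4, EG - F^2 = 353/4 at the point
E_x = 324, E_y = 0, F_x = 45, F_y = -54, G_x = 0, G_y = -30
E_yy = -108, F_xy = -192, G_xx = -60
Evaluate Brioschi's two determinant matrices M1, M2 and divide by (EG - F^2)^2.
M1 = [[-E_yy/2 + F_xy - G_xx/2, E_x/2, F_x - E_y/2], [F_y - G_x/2, E, F], [G_y/2, F, G]] = [[-108, 162, 45], [-54, 82, 45/2], [-15, 45/2, 29/4]]; det M1 = -108
M2 = [[0, E_y/2, G_x/2], [E_y/2, E, F], [G_x/2, F, G]] = [[0, 0, 0], [0, 82, 45/2], [0, 45/2, 29/4]]; det M2 = 0
det M1 - det M2 = -108; K = -108 / (353/4)^2 = -1728/124609


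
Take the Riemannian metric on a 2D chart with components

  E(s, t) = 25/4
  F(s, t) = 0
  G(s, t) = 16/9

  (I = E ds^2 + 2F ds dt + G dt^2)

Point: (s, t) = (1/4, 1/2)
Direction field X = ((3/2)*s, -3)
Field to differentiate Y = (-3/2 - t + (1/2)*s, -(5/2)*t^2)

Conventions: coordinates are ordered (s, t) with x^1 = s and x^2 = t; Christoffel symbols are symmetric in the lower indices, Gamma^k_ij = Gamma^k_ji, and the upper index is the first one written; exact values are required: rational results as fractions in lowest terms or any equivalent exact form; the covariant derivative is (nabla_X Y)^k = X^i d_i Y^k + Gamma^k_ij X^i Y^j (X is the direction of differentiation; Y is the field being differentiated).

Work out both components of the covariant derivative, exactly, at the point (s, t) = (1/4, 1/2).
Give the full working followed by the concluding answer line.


E = 25/4, F = 0, G = 16/9 at the point
E_s = 0, E_t = 0, F_s = 0, F_t = 0, G_s = 0, G_t = 0
EG - F^2 = 100/9;  g^inv = (9/100) * [[16/9, 0], [0, 25/4]]
first-kind symbols [ij,l] = (1/2)(d_i g_jl + d_j g_il - d_l g_ij): [ss,s] = E_s/2 = 0, [ss,t] = F_s - E_t/2 = 0, [st,s] = E_t/2 = 0, [st,t] = G_s/2 = 0, [tt,s] = F_t - G_s/2 = 0, [tt,t] = G_t/2 = 0
Gamma^s_ij = (G*[ij,s] - F*[ij,t])/(EG - F^2), Gamma^t_ij = (E*[ij,t] - F*[ij,s])/(EG - F^2)
Gamma_sss = 0, Gamma_sst = 0, Gamma_stt = 0, Gamma_tss = 0, Gamma_tst = 0, Gamma_ttt = 0
X = (3/8, -3), Y = (-15/8, -5/8) at the point

Answer: (nabla_X Y)^s = 51/16, (nabla_X Y)^t = 15/2


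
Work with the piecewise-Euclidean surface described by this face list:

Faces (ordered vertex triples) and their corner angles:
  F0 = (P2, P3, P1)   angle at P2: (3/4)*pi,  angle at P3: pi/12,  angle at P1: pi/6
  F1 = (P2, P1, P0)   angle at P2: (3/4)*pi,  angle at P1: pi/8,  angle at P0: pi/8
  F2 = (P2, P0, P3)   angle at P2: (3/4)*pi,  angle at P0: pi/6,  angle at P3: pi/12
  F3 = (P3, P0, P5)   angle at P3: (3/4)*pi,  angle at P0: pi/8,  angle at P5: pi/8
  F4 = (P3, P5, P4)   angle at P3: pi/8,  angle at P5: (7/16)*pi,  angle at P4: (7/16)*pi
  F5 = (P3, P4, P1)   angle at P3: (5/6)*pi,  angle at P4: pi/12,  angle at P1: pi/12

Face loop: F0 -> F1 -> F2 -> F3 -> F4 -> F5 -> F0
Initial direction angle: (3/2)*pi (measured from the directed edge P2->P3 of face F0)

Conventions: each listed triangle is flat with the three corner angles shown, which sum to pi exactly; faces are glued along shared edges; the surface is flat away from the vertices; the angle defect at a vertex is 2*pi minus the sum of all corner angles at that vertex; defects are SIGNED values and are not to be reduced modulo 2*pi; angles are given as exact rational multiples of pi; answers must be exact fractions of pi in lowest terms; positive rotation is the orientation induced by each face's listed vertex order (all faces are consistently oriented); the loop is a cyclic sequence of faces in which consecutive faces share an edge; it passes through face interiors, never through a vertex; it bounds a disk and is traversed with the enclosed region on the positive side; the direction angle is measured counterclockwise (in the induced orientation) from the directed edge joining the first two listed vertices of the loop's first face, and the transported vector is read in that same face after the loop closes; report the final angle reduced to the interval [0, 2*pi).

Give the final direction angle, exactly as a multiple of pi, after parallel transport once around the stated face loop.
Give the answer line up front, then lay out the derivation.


Answer: final direction angle = (11/8)*pi

enclosed vertex P2: corner angles sum to (9/4)*pi, defect = 2*pi - (9/4)*pi = -pi/4
enclosed vertex P3: corner angles sum to (15/8)*pi, defect = 2*pi - (15/8)*pi = pi/8
final direction = starting direction + enclosed defect total, reduced mod 2*pi (induced orientation)
final angle = (3/2)*pi - pi/8 = (11/8)*pi (mod 2*pi)


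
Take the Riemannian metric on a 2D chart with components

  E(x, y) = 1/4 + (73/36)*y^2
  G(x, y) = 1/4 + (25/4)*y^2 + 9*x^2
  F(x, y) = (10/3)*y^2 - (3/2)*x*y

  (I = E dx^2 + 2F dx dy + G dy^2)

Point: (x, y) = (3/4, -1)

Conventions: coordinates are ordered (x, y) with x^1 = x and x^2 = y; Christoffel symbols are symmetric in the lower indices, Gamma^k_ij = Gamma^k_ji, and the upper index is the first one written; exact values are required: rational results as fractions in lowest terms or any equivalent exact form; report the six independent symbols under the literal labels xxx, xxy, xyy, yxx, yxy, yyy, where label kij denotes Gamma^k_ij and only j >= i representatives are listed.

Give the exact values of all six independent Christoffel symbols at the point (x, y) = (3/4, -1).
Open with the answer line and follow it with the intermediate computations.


Answer: Gamma_xxx = -27178/11163, Gamma_xxy = -30839/3721, Gamma_xyy = -161595/7442, Gamma_yxx = 41656/33489, Gamma_yxy = 42190/11163, Gamma_yyy = 29143/3721

E = 41/18, F = 107/24, G = 185/16 at the point
E_x = 0, E_y = -73/18, F_x = 3/2, F_y = -187/24, G_x = 27/2, G_y = -25/2
EG - F^2 = 3721/576;  g^inv = (576/3721) * [[185/16, -107/24], [-107/24, 41/18]]
first-kind symbols [ij,l] = (1/2)(d_i g_jl + d_j g_il - d_l g_ij): [xx,x] = E_x/2 = 0, [xx,y] = F_x - E_y/2 = 127/36, [xy,x] = E_y/2 = -73/36, [xy,y] = G_x/2 = 27/4, [yy,x] = F_y - G_x/2 = -349/24, [yy,y] = G_y/2 = -25/4
Gamma^x_ij = (G*[ij,x] - F*[ij,y])/(EG - F^2), Gamma^y_ij = (E*[ij,y] - F*[ij,x])/(EG - F^2)


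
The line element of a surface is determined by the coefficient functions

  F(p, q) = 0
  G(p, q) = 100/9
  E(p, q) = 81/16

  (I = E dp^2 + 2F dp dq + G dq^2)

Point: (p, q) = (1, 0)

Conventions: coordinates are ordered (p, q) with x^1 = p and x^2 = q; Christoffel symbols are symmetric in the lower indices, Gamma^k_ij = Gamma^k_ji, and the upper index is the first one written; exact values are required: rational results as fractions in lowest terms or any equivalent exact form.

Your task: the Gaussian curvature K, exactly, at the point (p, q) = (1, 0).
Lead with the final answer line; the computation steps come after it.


Answer: K = 0

E = 81/16, F = 0, G = 100/9, EG - F^2 = 225/4 at the point
E_p = 0, E_q = 0, F_p = 0, F_q = 0, G_p = 0, G_q = 0
E_qq = 0, F_pq = 0, G_pp = 0
Compute both Brioschi determinants and normalise by (EG - F^2)^2.
M1 = [[-E_qq/2 + F_pq - G_pp/2, E_p/2, F_p - E_q/2], [F_q - G_p/2, E, F], [G_q/2, F, G]] = [[0, 0, 0], [0, 81/16, 0], [0, 0, 100/9]]; det M1 = 0
M2 = [[0, E_q/2, G_p/2], [E_q/2, E, F], [G_p/2, F, G]] = [[0, 0, 0], [0, 81/16, 0], [0, 0, 100/9]]; det M2 = 0
det M1 - det M2 = 0; K = 0 / (225/4)^2 = 0


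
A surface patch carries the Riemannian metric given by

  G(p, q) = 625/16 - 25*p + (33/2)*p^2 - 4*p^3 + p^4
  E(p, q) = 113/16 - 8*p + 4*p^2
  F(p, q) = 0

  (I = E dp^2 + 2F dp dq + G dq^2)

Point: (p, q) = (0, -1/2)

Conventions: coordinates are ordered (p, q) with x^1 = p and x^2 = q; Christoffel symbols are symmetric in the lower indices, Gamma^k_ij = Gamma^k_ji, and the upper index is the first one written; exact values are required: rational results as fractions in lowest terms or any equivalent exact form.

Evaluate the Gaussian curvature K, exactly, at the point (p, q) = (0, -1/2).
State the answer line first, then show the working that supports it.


Answer: K = -6272/319225

E = 113/16, F = 0, G = 625/16, EG - F^2 = 70625/256 at the point
E_p = -8, E_q = 0, F_p = 0, F_q = 0, G_p = -25, G_q = 0
E_qq = 0, F_pq = 0, G_pp = 33
Compute both Brioschi determinants and normalise by (EG - F^2)^2.
M1 = [[-E_qq/2 + F_pq - G_pp/2, E_p/2, F_p - E_q/2], [F_q - G_p/2, E, F], [G_q/2, F, G]] = [[-33/2, -4, 0], [25/2, 113/16, 0], [0, 0, 625/16]]; det M1 = -1330625/512
M2 = [[0, E_q/2, G_p/2], [E_q/2, E, F], [G_p/2, F, G]] = [[0, 0, -25/2], [0, 113/16, 0], [-25/2, 0, 625/16]]; det M2 = -70625/64
det M1 - det M2 = -765625/512; K = -765625/512 / (70625/256)^2 = -6272/319225


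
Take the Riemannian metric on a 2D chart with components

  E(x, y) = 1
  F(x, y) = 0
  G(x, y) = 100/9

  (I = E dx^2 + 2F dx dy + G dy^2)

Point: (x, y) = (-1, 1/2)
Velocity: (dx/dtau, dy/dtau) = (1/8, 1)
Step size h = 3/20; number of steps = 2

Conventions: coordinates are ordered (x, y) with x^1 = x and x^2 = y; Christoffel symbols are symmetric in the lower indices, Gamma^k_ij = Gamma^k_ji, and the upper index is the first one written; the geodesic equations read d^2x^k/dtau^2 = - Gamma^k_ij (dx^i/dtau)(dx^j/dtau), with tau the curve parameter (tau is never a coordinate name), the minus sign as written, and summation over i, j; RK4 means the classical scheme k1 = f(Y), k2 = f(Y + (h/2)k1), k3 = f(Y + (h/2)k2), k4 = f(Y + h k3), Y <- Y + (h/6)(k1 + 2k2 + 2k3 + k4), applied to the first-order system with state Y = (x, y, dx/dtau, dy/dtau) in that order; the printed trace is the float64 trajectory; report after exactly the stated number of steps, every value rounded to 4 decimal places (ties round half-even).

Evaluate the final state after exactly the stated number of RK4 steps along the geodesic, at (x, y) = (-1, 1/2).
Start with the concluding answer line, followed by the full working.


Answer: x = -0.9625, y = 0.8000, dx/dtau = 0.1250, dy/dtau = 1.0000

f(Y) = (dx/dtau, dy/dtau, -Gamma^x_ij Y'^i Y'^j, -Gamma^y_ij Y'^i Y'^j) with the Gammas evaluated at the stage position; h = 0.150000; intermediate values shown to 6 dp
step 0: x = -1.0000, y = 0.5000, dx/dtau = 0.1250, dy/dtau = 1.0000
step 1:
  k1: at (x, y) = (-1.000000, 0.500000), (dx/dtau, dy/dtau) = (0.125000, 1.000000); Gamma_xxx = 0.000000, Gamma_xxy = 0.000000, Gamma_xyy = 0.000000, Gamma_yxx = 0.000000, Gamma_yxy = 0.000000, Gamma_yyy = 0.000000; k1 = (0.125000, 1.000000, 0.000000, 0.000000)
  k2: at (x, y) = (-0.990625, 0.575000), (dx/dtau, dy/dtau) = (0.125000, 1.000000); Gamma_xxx = 0.000000, Gamma_xxy = 0.000000, Gamma_xyy = 0.000000, Gamma_yxx = 0.000000, Gamma_yxy = 0.000000, Gamma_yyy = 0.000000; k2 = (0.125000, 1.000000, 0.000000, 0.000000)
  k3: at (x, y) = (-0.990625, 0.575000), (dx/dtau, dy/dtau) = (0.125000, 1.000000); Gamma_xxx = 0.000000, Gamma_xxy = 0.000000, Gamma_xyy = 0.000000, Gamma_yxx = 0.000000, Gamma_yxy = 0.000000, Gamma_yyy = 0.000000; k3 = (0.125000, 1.000000, 0.000000, 0.000000)
  k4: at (x, y) = (-0.981250, 0.650000), (dx/dtau, dy/dtau) = (0.125000, 1.000000); Gamma_xxx = 0.000000, Gamma_xxy = 0.000000, Gamma_xyy = 0.000000, Gamma_yxx = 0.000000, Gamma_yxy = 0.000000, Gamma_yyy = 0.000000; k4 = (0.125000, 1.000000, 0.000000, 0.000000)
  Y <- Y + (h/6)(k1 + 2k2 + 2k3 + k4): x = -0.9812, y = 0.6500, dx/dtau = 0.1250, dy/dtau = 1.0000
step 2:
  k1: at (x, y) = (-0.981250, 0.650000), (dx/dtau, dy/dtau) = (0.125000, 1.000000); Gamma_xxx = 0.000000, Gamma_xxy = 0.000000, Gamma_xyy = 0.000000, Gamma_yxx = 0.000000, Gamma_yxy = 0.000000, Gamma_yyy = 0.000000; k1 = (0.125000, 1.000000, 0.000000, 0.000000)
  k2: at (x, y) = (-0.971875, 0.725000), (dx/dtau, dy/dtau) = (0.125000, 1.000000); Gamma_xxx = 0.000000, Gamma_xxy = 0.000000, Gamma_xyy = 0.000000, Gamma_yxx = 0.000000, Gamma_yxy = 0.000000, Gamma_yyy = 0.000000; k2 = (0.125000, 1.000000, 0.000000, 0.000000)
  k3: at (x, y) = (-0.971875, 0.725000), (dx/dtau, dy/dtau) = (0.125000, 1.000000); Gamma_xxx = 0.000000, Gamma_xxy = 0.000000, Gamma_xyy = 0.000000, Gamma_yxx = 0.000000, Gamma_yxy = 0.000000, Gamma_yyy = 0.000000; k3 = (0.125000, 1.000000, 0.000000, 0.000000)
  k4: at (x, y) = (-0.962500, 0.800000), (dx/dtau, dy/dtau) = (0.125000, 1.000000); Gamma_xxx = 0.000000, Gamma_xxy = 0.000000, Gamma_xyy = 0.000000, Gamma_yxx = 0.000000, Gamma_yxy = 0.000000, Gamma_yyy = 0.000000; k4 = (0.125000, 1.000000, 0.000000, 0.000000)
  Y <- Y + (h/6)(k1 + 2k2 + 2k3 + k4): x = -0.9625, y = 0.8000, dx/dtau = 0.1250, dy/dtau = 1.0000


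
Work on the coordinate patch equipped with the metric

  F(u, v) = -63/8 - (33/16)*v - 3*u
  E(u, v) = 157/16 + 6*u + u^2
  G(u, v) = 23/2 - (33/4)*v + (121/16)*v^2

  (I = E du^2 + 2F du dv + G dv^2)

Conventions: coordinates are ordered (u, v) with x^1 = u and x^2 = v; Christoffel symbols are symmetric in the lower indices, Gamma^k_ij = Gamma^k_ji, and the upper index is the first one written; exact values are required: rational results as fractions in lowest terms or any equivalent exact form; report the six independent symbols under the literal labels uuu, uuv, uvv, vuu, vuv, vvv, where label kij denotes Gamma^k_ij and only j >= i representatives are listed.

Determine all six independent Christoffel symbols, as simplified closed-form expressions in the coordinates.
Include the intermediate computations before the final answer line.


E = 157/16 + 6*u + u^2; F = -63/8 - (33/16)*v - 3*u; G = 23/2 - (33/4)*v + (121/16)*v^2
Gamma^k_ij = (1/2) g^{kl} (d_i g_jl + d_j g_il - d_l g_ij), with g^inv = (1/(EG-F^2)) [[G, -F], [-F, E]]
first partials: E_u = 6 + 2*u, E_v = 0, F_u = -3, F_v = -33/16, G_u = 0, G_v = -33/4 + (121/8)*v
D = EG - F^2 = 3253/64 - (1815/16)*v + (87/4)*u + (4477/64)*v^2 - (495/8)*u*v + (5/2)*u^2 + (363/8)*u*v^2 - (33/4)*u^2*v + (121/16)*u^2*v^2
expanded: Gamma^u_uu = (G E_u - 2F F_u + F E_v)/(2D), Gamma^u_uv = (G E_v - F G_u)/(2D), Gamma^u_vv = (2G F_v - G G_u - F G_v)/(2D), Gamma^v_uu = (2E F_u - E E_v - F E_u)/(2D), Gamma^v_uv = (E G_u - F E_v)/(2D), Gamma^v_vv = (E G_v - 2F F_v + F G_u)/(2D); substitute and cancel common factors

Answer: Gamma_uuu = (484*u*v^2 - 528*u*v + 160*u + 1452*v^2 - 1980*v + 696)/(484*u^2*v^2 - 528*u^2*v + 160*u^2 + 2904*u*v^2 - 3960*u*v + 1392*u + 4477*v^2 - 7260*v + 3253), Gamma_uuv = 0, Gamma_uvv = (1452*u*v - 792*u + 4356*v - 3597)/(484*u^2*v^2 - 528*u^2*v + 160*u^2 + 2904*u*v^2 - 3960*u*v + 1392*u + 4477*v^2 - 7260*v + 3253), Gamma_vuu = (132*u*v - 72*u + 396*v - 372)/(484*u^2*v^2 - 528*u^2*v + 160*u^2 + 2904*u*v^2 - 3960*u*v + 1392*u + 4477*v^2 - 7260*v + 3253), Gamma_vuv = 0, Gamma_vvv = (484*u^2*v - 264*u^2 + 2904*u*v - 1980*u + 4477*v - 3630)/(484*u^2*v^2 - 528*u^2*v + 160*u^2 + 2904*u*v^2 - 3960*u*v + 1392*u + 4477*v^2 - 7260*v + 3253)


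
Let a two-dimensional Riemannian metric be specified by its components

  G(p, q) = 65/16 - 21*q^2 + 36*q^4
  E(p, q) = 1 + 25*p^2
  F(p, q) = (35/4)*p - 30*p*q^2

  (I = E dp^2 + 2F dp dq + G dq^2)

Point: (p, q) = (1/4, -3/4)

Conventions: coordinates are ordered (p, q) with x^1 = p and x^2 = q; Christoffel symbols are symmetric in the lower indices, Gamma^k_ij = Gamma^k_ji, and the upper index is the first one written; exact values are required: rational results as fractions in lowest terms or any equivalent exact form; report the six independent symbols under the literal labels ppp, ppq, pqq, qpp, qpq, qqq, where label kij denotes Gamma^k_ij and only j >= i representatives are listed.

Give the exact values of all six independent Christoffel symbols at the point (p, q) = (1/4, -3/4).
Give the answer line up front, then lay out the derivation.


Answer: Gamma_ppp = 400/333, Gamma_ppq = 0, Gamma_pqq = 80/37, Gamma_qpp = -520/333, Gamma_qpq = 0, Gamma_qqq = -104/37

E = 41/16, F = -65/32, G = 233/64 at the point
E_p = 25/2, E_q = 0, F_p = -65/8, F_q = 45/4, G_p = 0, G_q = -117/4
EG - F^2 = 333/64;  g^inv = (64/333) * [[233/64, 65/32], [65/32, 41/16]]
first-kind symbols [ij,l] = (1/2)(d_i g_jl + d_j g_il - d_l g_ij): [pp,p] = E_p/2 = 25/4, [pp,q] = F_p - E_q/2 = -65/8, [pq,p] = E_q/2 = 0, [pq,q] = G_p/2 = 0, [qq,p] = F_q - G_p/2 = 45/4, [qq,q] = G_q/2 = -117/8
Gamma^p_ij = (G*[ij,p] - F*[ij,q])/(EG - F^2), Gamma^q_ij = (E*[ij,q] - F*[ij,p])/(EG - F^2)
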